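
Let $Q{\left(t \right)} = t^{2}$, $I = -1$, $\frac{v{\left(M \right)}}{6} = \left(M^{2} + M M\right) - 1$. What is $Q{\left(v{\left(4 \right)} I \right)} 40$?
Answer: $1383840$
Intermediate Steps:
$v{\left(M \right)} = -6 + 12 M^{2}$ ($v{\left(M \right)} = 6 \left(\left(M^{2} + M M\right) - 1\right) = 6 \left(\left(M^{2} + M^{2}\right) - 1\right) = 6 \left(2 M^{2} - 1\right) = 6 \left(-1 + 2 M^{2}\right) = -6 + 12 M^{2}$)
$Q{\left(v{\left(4 \right)} I \right)} 40 = \left(\left(-6 + 12 \cdot 4^{2}\right) \left(-1\right)\right)^{2} \cdot 40 = \left(\left(-6 + 12 \cdot 16\right) \left(-1\right)\right)^{2} \cdot 40 = \left(\left(-6 + 192\right) \left(-1\right)\right)^{2} \cdot 40 = \left(186 \left(-1\right)\right)^{2} \cdot 40 = \left(-186\right)^{2} \cdot 40 = 34596 \cdot 40 = 1383840$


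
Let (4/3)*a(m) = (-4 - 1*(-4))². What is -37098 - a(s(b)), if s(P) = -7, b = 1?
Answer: -37098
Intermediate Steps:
a(m) = 0 (a(m) = 3*(-4 - 1*(-4))²/4 = 3*(-4 + 4)²/4 = (¾)*0² = (¾)*0 = 0)
-37098 - a(s(b)) = -37098 - 1*0 = -37098 + 0 = -37098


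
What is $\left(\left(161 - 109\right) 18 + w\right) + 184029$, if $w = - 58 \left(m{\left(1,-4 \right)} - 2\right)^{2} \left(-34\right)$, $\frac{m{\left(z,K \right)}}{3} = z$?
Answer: $186937$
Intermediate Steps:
$m{\left(z,K \right)} = 3 z$
$w = 1972$ ($w = - 58 \left(3 \cdot 1 - 2\right)^{2} \left(-34\right) = - 58 \left(3 - 2\right)^{2} \left(-34\right) = - 58 \cdot 1^{2} \left(-34\right) = \left(-58\right) 1 \left(-34\right) = \left(-58\right) \left(-34\right) = 1972$)
$\left(\left(161 - 109\right) 18 + w\right) + 184029 = \left(\left(161 - 109\right) 18 + 1972\right) + 184029 = \left(52 \cdot 18 + 1972\right) + 184029 = \left(936 + 1972\right) + 184029 = 2908 + 184029 = 186937$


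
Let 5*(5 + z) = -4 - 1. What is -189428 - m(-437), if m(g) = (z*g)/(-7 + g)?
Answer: -14017235/74 ≈ -1.8942e+5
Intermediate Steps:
z = -6 (z = -5 + (-4 - 1)/5 = -5 + (⅕)*(-5) = -5 - 1 = -6)
m(g) = -6*g/(-7 + g) (m(g) = (-6*g)/(-7 + g) = -6*g/(-7 + g))
-189428 - m(-437) = -189428 - (-6)*(-437)/(-7 - 437) = -189428 - (-6)*(-437)/(-444) = -189428 - (-6)*(-437)*(-1)/444 = -189428 - 1*(-437/74) = -189428 + 437/74 = -14017235/74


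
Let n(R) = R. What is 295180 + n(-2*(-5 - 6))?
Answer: 295202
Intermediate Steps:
295180 + n(-2*(-5 - 6)) = 295180 - 2*(-5 - 6) = 295180 - 2*(-11) = 295180 + 22 = 295202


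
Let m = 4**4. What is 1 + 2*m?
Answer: 513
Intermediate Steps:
m = 256
1 + 2*m = 1 + 2*256 = 1 + 512 = 513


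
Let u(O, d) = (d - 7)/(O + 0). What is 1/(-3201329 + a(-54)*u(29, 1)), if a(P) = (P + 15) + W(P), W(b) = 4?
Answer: -29/92838331 ≈ -3.1237e-7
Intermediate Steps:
a(P) = 19 + P (a(P) = (P + 15) + 4 = (15 + P) + 4 = 19 + P)
u(O, d) = (-7 + d)/O
1/(-3201329 + a(-54)*u(29, 1)) = 1/(-3201329 + (19 - 54)*((-7 + 1)/29)) = 1/(-3201329 - 35*(-6)/29) = 1/(-3201329 - 35*(-6/29)) = 1/(-3201329 + 210/29) = 1/(-92838331/29) = -29/92838331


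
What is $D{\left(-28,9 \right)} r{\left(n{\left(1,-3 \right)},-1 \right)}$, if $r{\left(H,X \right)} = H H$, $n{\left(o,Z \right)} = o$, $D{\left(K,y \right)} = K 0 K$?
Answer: $0$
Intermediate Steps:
$D{\left(K,y \right)} = 0$ ($D{\left(K,y \right)} = 0 K = 0$)
$r{\left(H,X \right)} = H^{2}$
$D{\left(-28,9 \right)} r{\left(n{\left(1,-3 \right)},-1 \right)} = 0 \cdot 1^{2} = 0 \cdot 1 = 0$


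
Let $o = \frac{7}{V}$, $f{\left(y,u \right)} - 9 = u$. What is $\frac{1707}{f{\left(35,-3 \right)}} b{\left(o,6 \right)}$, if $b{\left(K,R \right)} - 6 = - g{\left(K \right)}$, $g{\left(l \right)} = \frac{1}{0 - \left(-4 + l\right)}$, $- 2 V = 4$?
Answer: $\frac{25036}{15} \approx 1669.1$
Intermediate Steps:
$V = -2$ ($V = \left(- \frac{1}{2}\right) 4 = -2$)
$f{\left(y,u \right)} = 9 + u$
$g{\left(l \right)} = \frac{1}{4 - l}$
$o = - \frac{7}{2}$ ($o = \frac{7}{-2} = 7 \left(- \frac{1}{2}\right) = - \frac{7}{2} \approx -3.5$)
$b{\left(K,R \right)} = 6 + \frac{1}{-4 + K}$ ($b{\left(K,R \right)} = 6 - - \frac{1}{-4 + K} = 6 + \frac{1}{-4 + K}$)
$\frac{1707}{f{\left(35,-3 \right)}} b{\left(o,6 \right)} = \frac{1707}{9 - 3} \frac{-23 + 6 \left(- \frac{7}{2}\right)}{-4 - \frac{7}{2}} = \frac{1707}{6} \frac{-23 - 21}{- \frac{15}{2}} = 1707 \cdot \frac{1}{6} \left(\left(- \frac{2}{15}\right) \left(-44\right)\right) = \frac{569}{2} \cdot \frac{88}{15} = \frac{25036}{15}$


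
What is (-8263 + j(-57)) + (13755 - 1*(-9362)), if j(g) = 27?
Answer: 14881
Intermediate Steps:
(-8263 + j(-57)) + (13755 - 1*(-9362)) = (-8263 + 27) + (13755 - 1*(-9362)) = -8236 + (13755 + 9362) = -8236 + 23117 = 14881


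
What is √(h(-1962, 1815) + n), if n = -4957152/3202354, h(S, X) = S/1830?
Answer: I*√624880012249422615/488358985 ≈ 1.6187*I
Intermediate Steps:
h(S, X) = S/1830 (h(S, X) = S*(1/1830) = S/1830)
n = -2478576/1601177 (n = -4957152*1/3202354 = -2478576/1601177 ≈ -1.5480)
√(h(-1962, 1815) + n) = √((1/1830)*(-1962) - 2478576/1601177) = √(-327/305 - 2478576/1601177) = √(-1279550559/488358985) = I*√624880012249422615/488358985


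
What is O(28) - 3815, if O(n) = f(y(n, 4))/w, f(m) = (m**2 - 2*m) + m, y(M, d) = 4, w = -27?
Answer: -34339/9 ≈ -3815.4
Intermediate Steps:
f(m) = m**2 - m
O(n) = -4/9 (O(n) = (4*(-1 + 4))/(-27) = (4*3)*(-1/27) = 12*(-1/27) = -4/9)
O(28) - 3815 = -4/9 - 3815 = -34339/9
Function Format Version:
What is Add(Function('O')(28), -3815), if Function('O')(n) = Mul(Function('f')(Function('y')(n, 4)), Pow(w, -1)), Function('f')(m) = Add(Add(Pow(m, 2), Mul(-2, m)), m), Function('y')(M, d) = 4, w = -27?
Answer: Rational(-34339, 9) ≈ -3815.4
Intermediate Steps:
Function('f')(m) = Add(Pow(m, 2), Mul(-1, m))
Function('O')(n) = Rational(-4, 9) (Function('O')(n) = Mul(Mul(4, Add(-1, 4)), Pow(-27, -1)) = Mul(Mul(4, 3), Rational(-1, 27)) = Mul(12, Rational(-1, 27)) = Rational(-4, 9))
Add(Function('O')(28), -3815) = Add(Rational(-4, 9), -3815) = Rational(-34339, 9)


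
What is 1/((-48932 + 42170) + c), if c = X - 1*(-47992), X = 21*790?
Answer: 1/57820 ≈ 1.7295e-5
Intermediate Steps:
X = 16590
c = 64582 (c = 16590 - 1*(-47992) = 16590 + 47992 = 64582)
1/((-48932 + 42170) + c) = 1/((-48932 + 42170) + 64582) = 1/(-6762 + 64582) = 1/57820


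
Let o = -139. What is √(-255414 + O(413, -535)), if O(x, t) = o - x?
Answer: I*√255966 ≈ 505.93*I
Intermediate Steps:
O(x, t) = -139 - x
√(-255414 + O(413, -535)) = √(-255414 + (-139 - 1*413)) = √(-255414 + (-139 - 413)) = √(-255414 - 552) = √(-255966) = I*√255966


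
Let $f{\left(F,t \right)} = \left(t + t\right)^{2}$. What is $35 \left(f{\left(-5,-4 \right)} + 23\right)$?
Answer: $3045$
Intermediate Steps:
$f{\left(F,t \right)} = 4 t^{2}$ ($f{\left(F,t \right)} = \left(2 t\right)^{2} = 4 t^{2}$)
$35 \left(f{\left(-5,-4 \right)} + 23\right) = 35 \left(4 \left(-4\right)^{2} + 23\right) = 35 \left(4 \cdot 16 + 23\right) = 35 \left(64 + 23\right) = 35 \cdot 87 = 3045$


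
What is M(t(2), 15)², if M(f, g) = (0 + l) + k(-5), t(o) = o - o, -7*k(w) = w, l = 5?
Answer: 1600/49 ≈ 32.653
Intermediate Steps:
k(w) = -w/7
t(o) = 0
M(f, g) = 40/7 (M(f, g) = (0 + 5) - ⅐*(-5) = 5 + 5/7 = 40/7)
M(t(2), 15)² = (40/7)² = 1600/49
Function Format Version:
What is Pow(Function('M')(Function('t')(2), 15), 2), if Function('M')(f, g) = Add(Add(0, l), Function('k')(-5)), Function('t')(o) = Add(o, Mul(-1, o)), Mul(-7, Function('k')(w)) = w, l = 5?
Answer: Rational(1600, 49) ≈ 32.653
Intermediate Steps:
Function('k')(w) = Mul(Rational(-1, 7), w)
Function('t')(o) = 0
Function('M')(f, g) = Rational(40, 7) (Function('M')(f, g) = Add(Add(0, 5), Mul(Rational(-1, 7), -5)) = Add(5, Rational(5, 7)) = Rational(40, 7))
Pow(Function('M')(Function('t')(2), 15), 2) = Pow(Rational(40, 7), 2) = Rational(1600, 49)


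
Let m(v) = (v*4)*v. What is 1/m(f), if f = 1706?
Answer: 1/11641744 ≈ 8.5898e-8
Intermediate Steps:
m(v) = 4*v² (m(v) = (4*v)*v = 4*v²)
1/m(f) = 1/(4*1706²) = 1/(4*2910436) = 1/11641744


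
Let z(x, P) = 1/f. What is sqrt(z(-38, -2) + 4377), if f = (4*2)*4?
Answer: sqrt(280130)/8 ≈ 66.159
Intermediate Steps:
f = 32 (f = 8*4 = 32)
z(x, P) = 1/32
sqrt(z(-38, -2) + 4377) = sqrt(1/32 + 4377) = sqrt(140065/32) = sqrt(280130)/8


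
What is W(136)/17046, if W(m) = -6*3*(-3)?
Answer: 3/947 ≈ 0.0031679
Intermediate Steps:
W(m) = 54 (W(m) = -18*(-3) = 54)
W(136)/17046 = 54/17046 = 54*(1/17046) = 3/947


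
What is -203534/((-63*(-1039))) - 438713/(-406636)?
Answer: -54047414783/26617172652 ≈ -2.0305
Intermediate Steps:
-203534/((-63*(-1039))) - 438713/(-406636) = -203534/65457 - 438713*(-1/406636) = -203534*1/65457 + 438713/406636 = -203534/65457 + 438713/406636 = -54047414783/26617172652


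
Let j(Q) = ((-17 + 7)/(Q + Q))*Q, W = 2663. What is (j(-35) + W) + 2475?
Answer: 5133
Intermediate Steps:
j(Q) = -5 (j(Q) = (-10*1/(2*Q))*Q = (-5/Q)*Q = -5)
(j(-35) + W) + 2475 = (-5 + 2663) + 2475 = 2658 + 2475 = 5133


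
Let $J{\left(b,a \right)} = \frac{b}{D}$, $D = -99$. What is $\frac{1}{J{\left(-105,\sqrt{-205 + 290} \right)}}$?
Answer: $\frac{33}{35} \approx 0.94286$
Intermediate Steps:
$J{\left(b,a \right)} = - \frac{b}{99}$ ($J{\left(b,a \right)} = \frac{b}{-99} = b \left(- \frac{1}{99}\right) = - \frac{b}{99}$)
$\frac{1}{J{\left(-105,\sqrt{-205 + 290} \right)}} = \frac{1}{\left(- \frac{1}{99}\right) \left(-105\right)} = \frac{1}{\frac{35}{33}} = \frac{33}{35}$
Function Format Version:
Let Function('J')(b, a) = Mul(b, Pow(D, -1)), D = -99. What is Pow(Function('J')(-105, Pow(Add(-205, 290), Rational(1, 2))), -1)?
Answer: Rational(33, 35) ≈ 0.94286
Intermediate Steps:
Function('J')(b, a) = Mul(Rational(-1, 99), b) (Function('J')(b, a) = Mul(b, Pow(-99, -1)) = Mul(b, Rational(-1, 99)) = Mul(Rational(-1, 99), b))
Pow(Function('J')(-105, Pow(Add(-205, 290), Rational(1, 2))), -1) = Pow(Mul(Rational(-1, 99), -105), -1) = Pow(Rational(35, 33), -1) = Rational(33, 35)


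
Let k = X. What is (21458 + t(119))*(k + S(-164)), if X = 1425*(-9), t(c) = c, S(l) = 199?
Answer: -272431202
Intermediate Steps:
X = -12825
k = -12825
(21458 + t(119))*(k + S(-164)) = (21458 + 119)*(-12825 + 199) = 21577*(-12626) = -272431202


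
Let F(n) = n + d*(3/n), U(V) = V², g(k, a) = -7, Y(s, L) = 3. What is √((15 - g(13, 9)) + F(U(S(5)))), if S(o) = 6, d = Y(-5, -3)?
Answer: √233/2 ≈ 7.6322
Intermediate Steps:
d = 3
F(n) = n + 9/n (F(n) = n + 3*(3/n) = n + 9/n)
√((15 - g(13, 9)) + F(U(S(5)))) = √((15 - 1*(-7)) + (6² + 9/(6²))) = √((15 + 7) + (36 + 9/36)) = √(22 + (36 + 9*(1/36))) = √(22 + (36 + ¼)) = √(22 + 145/4) = √(233/4) = √233/2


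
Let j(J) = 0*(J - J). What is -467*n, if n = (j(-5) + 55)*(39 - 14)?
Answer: -642125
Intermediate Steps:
j(J) = 0 (j(J) = 0*0 = 0)
n = 1375 (n = (0 + 55)*(39 - 14) = 55*25 = 1375)
-467*n = -467*1375 = -642125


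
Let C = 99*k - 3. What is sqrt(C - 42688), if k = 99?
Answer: I*sqrt(32890) ≈ 181.36*I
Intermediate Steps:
C = 9798 (C = 99*99 - 3 = 9801 - 3 = 9798)
sqrt(C - 42688) = sqrt(9798 - 42688) = sqrt(-32890) = I*sqrt(32890)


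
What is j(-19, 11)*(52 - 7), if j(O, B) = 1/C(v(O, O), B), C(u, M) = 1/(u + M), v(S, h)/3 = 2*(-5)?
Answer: -855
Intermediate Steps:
v(S, h) = -30 (v(S, h) = 3*(2*(-5)) = 3*(-10) = -30)
C(u, M) = 1/(M + u)
j(O, B) = -30 + B (j(O, B) = 1/(1/(B - 30)) = 1/(1/(-30 + B)) = -30 + B)
j(-19, 11)*(52 - 7) = (-30 + 11)*(52 - 7) = -19*45 = -855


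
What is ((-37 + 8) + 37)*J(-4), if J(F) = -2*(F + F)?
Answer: 128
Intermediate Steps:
J(F) = -4*F
((-37 + 8) + 37)*J(-4) = ((-37 + 8) + 37)*(-4*(-4)) = (-29 + 37)*16 = 8*16 = 128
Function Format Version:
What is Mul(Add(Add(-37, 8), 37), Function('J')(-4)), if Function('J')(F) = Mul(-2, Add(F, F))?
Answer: 128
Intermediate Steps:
Function('J')(F) = Mul(-4, F) (Function('J')(F) = Mul(-2, Mul(2, F)) = Mul(-4, F))
Mul(Add(Add(-37, 8), 37), Function('J')(-4)) = Mul(Add(Add(-37, 8), 37), Mul(-4, -4)) = Mul(Add(-29, 37), 16) = Mul(8, 16) = 128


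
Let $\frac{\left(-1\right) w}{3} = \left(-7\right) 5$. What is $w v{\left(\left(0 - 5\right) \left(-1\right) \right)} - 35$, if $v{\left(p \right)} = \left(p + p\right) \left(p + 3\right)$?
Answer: $8365$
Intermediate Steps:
$v{\left(p \right)} = 2 p \left(3 + p\right)$
$w = 105$ ($w = - 3 \left(\left(-7\right) 5\right) = \left(-3\right) \left(-35\right) = 105$)
$w v{\left(\left(0 - 5\right) \left(-1\right) \right)} - 35 = 105 \cdot 2 \left(0 - 5\right) \left(-1\right) \left(3 + \left(0 - 5\right) \left(-1\right)\right) - 35 = 105 \cdot 2 \left(\left(-5\right) \left(-1\right)\right) \left(3 - -5\right) - 35 = 105 \cdot 2 \cdot 5 \left(3 + 5\right) - 35 = 105 \cdot 2 \cdot 5 \cdot 8 - 35 = 105 \cdot 80 - 35 = 8400 - 35 = 8365$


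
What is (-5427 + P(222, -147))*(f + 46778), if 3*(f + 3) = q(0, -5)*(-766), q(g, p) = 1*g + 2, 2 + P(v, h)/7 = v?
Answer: -539488391/3 ≈ -1.7983e+8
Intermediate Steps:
P(v, h) = -14 + 7*v
q(g, p) = 2 + g (q(g, p) = g + 2 = 2 + g)
f = -1541/3 (f = -3 + ((2 + 0)*(-766))/3 = -3 + (2*(-766))/3 = -3 + (1/3)*(-1532) = -3 - 1532/3 = -1541/3 ≈ -513.67)
(-5427 + P(222, -147))*(f + 46778) = (-5427 + (-14 + 7*222))*(-1541/3 + 46778) = (-5427 + (-14 + 1554))*(138793/3) = (-5427 + 1540)*(138793/3) = -3887*138793/3 = -539488391/3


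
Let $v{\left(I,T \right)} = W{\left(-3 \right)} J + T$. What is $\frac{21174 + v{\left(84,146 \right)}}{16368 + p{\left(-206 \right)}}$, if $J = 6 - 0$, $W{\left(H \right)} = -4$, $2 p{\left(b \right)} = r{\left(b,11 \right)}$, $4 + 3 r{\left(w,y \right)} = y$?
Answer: $\frac{127776}{98215} \approx 1.301$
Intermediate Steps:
$r{\left(w,y \right)} = - \frac{4}{3} + \frac{y}{3}$
$p{\left(b \right)} = \frac{7}{6}$ ($p{\left(b \right)} = \frac{- \frac{4}{3} + \frac{1}{3} \cdot 11}{2} = \frac{- \frac{4}{3} + \frac{11}{3}}{2} = \frac{1}{2} \cdot \frac{7}{3} = \frac{7}{6}$)
$J = 6$ ($J = 6 + 0 = 6$)
$v{\left(I,T \right)} = -24 + T$ ($v{\left(I,T \right)} = \left(-4\right) 6 + T = -24 + T$)
$\frac{21174 + v{\left(84,146 \right)}}{16368 + p{\left(-206 \right)}} = \frac{21174 + \left(-24 + 146\right)}{16368 + \frac{7}{6}} = \frac{21174 + 122}{\frac{98215}{6}} = 21296 \cdot \frac{6}{98215} = \frac{127776}{98215}$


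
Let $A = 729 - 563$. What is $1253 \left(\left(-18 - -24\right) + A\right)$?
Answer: $215516$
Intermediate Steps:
$A = 166$
$1253 \left(\left(-18 - -24\right) + A\right) = 1253 \left(\left(-18 - -24\right) + 166\right) = 1253 \left(\left(-18 + 24\right) + 166\right) = 1253 \left(6 + 166\right) = 1253 \cdot 172 = 215516$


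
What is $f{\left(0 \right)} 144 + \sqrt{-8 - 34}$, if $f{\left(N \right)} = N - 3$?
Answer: $-432 + i \sqrt{42} \approx -432.0 + 6.4807 i$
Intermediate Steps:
$f{\left(N \right)} = -3 + N$
$f{\left(0 \right)} 144 + \sqrt{-8 - 34} = \left(-3 + 0\right) 144 + \sqrt{-8 - 34} = \left(-3\right) 144 + \sqrt{-42} = -432 + i \sqrt{42}$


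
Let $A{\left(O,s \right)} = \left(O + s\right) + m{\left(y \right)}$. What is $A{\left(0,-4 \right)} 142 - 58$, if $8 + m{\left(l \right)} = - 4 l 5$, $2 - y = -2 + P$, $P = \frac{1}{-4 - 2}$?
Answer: $- \frac{40786}{3} \approx -13595.0$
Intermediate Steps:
$P = - \frac{1}{6}$ ($P = \frac{1}{-6} = - \frac{1}{6} \approx -0.16667$)
$y = \frac{25}{6}$ ($y = 2 - \left(-2 - \frac{1}{6}\right) = 2 - - \frac{13}{6} = 2 + \frac{13}{6} = \frac{25}{6} \approx 4.1667$)
$m{\left(l \right)} = -8 - 20 l$ ($m{\left(l \right)} = -8 - 4 l 5 = -8 - 4 \cdot 5 l = -8 - 20 l$)
$A{\left(O,s \right)} = - \frac{274}{3} + O + s$ ($A{\left(O,s \right)} = \left(O + s\right) - \frac{274}{3} = - \frac{274}{3} + O + s$)
$A{\left(0,-4 \right)} 142 - 58 = \left(- \frac{274}{3} + 0 - 4\right) 142 - 58 = \left(- \frac{286}{3}\right) 142 - 58 = - \frac{40612}{3} - 58 = - \frac{40786}{3}$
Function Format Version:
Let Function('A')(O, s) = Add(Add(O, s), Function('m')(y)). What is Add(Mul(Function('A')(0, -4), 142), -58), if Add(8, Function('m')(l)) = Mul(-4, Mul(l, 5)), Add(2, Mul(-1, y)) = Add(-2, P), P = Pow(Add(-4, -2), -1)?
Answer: Rational(-40786, 3) ≈ -13595.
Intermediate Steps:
P = Rational(-1, 6) (P = Pow(-6, -1) = Rational(-1, 6) ≈ -0.16667)
y = Rational(25, 6) (y = Add(2, Mul(-1, Add(-2, Rational(-1, 6)))) = Add(2, Mul(-1, Rational(-13, 6))) = Add(2, Rational(13, 6)) = Rational(25, 6) ≈ 4.1667)
Function('m')(l) = Add(-8, Mul(-20, l)) (Function('m')(l) = Add(-8, Mul(-4, Mul(l, 5))) = Add(-8, Mul(-4, Mul(5, l))) = Add(-8, Mul(-20, l)))
Function('A')(O, s) = Add(Rational(-274, 3), O, s) (Function('A')(O, s) = Add(Add(O, s), Add(-8, Mul(-20, Rational(25, 6)))) = Add(Add(O, s), Add(-8, Rational(-250, 3))) = Add(Add(O, s), Rational(-274, 3)) = Add(Rational(-274, 3), O, s))
Add(Mul(Function('A')(0, -4), 142), -58) = Add(Mul(Add(Rational(-274, 3), 0, -4), 142), -58) = Add(Mul(Rational(-286, 3), 142), -58) = Add(Rational(-40612, 3), -58) = Rational(-40786, 3)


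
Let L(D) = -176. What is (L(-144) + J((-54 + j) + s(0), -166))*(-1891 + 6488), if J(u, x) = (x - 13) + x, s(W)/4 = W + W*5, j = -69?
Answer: -2395037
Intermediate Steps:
s(W) = 24*W (s(W) = 4*(W + W*5) = 4*(W + 5*W) = 4*(6*W) = 24*W)
J(u, x) = -13 + 2*x (J(u, x) = (-13 + x) + x = -13 + 2*x)
(L(-144) + J((-54 + j) + s(0), -166))*(-1891 + 6488) = (-176 + (-13 + 2*(-166)))*(-1891 + 6488) = (-176 + (-13 - 332))*4597 = (-176 - 345)*4597 = -521*4597 = -2395037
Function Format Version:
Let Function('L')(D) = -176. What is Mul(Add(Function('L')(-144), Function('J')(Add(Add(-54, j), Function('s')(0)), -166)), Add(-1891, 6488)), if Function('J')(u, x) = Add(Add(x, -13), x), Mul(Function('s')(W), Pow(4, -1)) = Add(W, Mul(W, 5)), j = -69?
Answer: -2395037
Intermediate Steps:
Function('s')(W) = Mul(24, W) (Function('s')(W) = Mul(4, Add(W, Mul(W, 5))) = Mul(4, Add(W, Mul(5, W))) = Mul(4, Mul(6, W)) = Mul(24, W))
Function('J')(u, x) = Add(-13, Mul(2, x)) (Function('J')(u, x) = Add(Add(-13, x), x) = Add(-13, Mul(2, x)))
Mul(Add(Function('L')(-144), Function('J')(Add(Add(-54, j), Function('s')(0)), -166)), Add(-1891, 6488)) = Mul(Add(-176, Add(-13, Mul(2, -166))), Add(-1891, 6488)) = Mul(Add(-176, Add(-13, -332)), 4597) = Mul(Add(-176, -345), 4597) = Mul(-521, 4597) = -2395037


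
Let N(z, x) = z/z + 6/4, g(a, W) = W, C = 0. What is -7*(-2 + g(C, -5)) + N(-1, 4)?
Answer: 103/2 ≈ 51.500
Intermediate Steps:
N(z, x) = 5/2 (N(z, x) = 1 + 6*(1/4) = 1 + 3/2 = 5/2)
-7*(-2 + g(C, -5)) + N(-1, 4) = -7*(-2 - 5) + 5/2 = -7*(-7) + 5/2 = 49 + 5/2 = 103/2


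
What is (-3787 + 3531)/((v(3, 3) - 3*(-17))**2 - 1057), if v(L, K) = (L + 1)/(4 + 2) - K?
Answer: -2304/11803 ≈ -0.19520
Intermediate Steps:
v(L, K) = 1/6 - K + L/6 (v(L, K) = (1 + L)/6 - K = (1 + L)*(1/6) - K = (1/6 + L/6) - K = 1/6 - K + L/6)
(-3787 + 3531)/((v(3, 3) - 3*(-17))**2 - 1057) = (-3787 + 3531)/(((1/6 - 1*3 + (1/6)*3) - 3*(-17))**2 - 1057) = -256/(((1/6 - 3 + 1/2) + 51)**2 - 1057) = -256/((-7/3 + 51)**2 - 1057) = -256/((146/3)**2 - 1057) = -256/(21316/9 - 1057) = -256/11803/9 = -256*9/11803 = -2304/11803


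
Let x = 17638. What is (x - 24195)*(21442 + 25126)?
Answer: -305346376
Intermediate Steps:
(x - 24195)*(21442 + 25126) = (17638 - 24195)*(21442 + 25126) = -6557*46568 = -305346376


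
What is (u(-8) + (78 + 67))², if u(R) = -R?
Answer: 23409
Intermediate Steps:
(u(-8) + (78 + 67))² = (-1*(-8) + (78 + 67))² = (8 + 145)² = 153² = 23409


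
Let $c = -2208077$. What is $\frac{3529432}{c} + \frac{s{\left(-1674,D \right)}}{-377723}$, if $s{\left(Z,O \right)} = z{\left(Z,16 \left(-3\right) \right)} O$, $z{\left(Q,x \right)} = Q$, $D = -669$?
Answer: $- \frac{3805986324098}{834041468671} \approx -4.5633$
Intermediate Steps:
$s{\left(Z,O \right)} = O Z$ ($s{\left(Z,O \right)} = Z O = O Z$)
$\frac{3529432}{c} + \frac{s{\left(-1674,D \right)}}{-377723} = \frac{3529432}{-2208077} + \frac{\left(-669\right) \left(-1674\right)}{-377723} = 3529432 \left(- \frac{1}{2208077}\right) + 1119906 \left(- \frac{1}{377723}\right) = - \frac{3529432}{2208077} - \frac{1119906}{377723} = - \frac{3805986324098}{834041468671}$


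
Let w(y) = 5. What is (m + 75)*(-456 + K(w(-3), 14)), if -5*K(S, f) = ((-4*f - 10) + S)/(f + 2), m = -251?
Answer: 400609/5 ≈ 80122.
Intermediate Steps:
K(S, f) = -(-10 + S - 4*f)/(5*(2 + f)) (K(S, f) = -((-4*f - 10) + S)/(5*(f + 2)) = -((-10 - 4*f) + S)/(5*(2 + f)) = -(-10 + S - 4*f)/(5*(2 + f)))
(m + 75)*(-456 + K(w(-3), 14)) = (-251 + 75)*(-456 + (10 - 1*5 + 4*14)/(5*(2 + 14))) = -176*(-456 + (⅕)*(10 - 5 + 56)/16) = -176*(-456 + (⅕)*(1/16)*61) = -176*(-456 + 61/80) = -176*(-36419/80) = 400609/5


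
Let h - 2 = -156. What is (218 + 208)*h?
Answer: -65604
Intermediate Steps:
h = -154 (h = 2 - 156 = -154)
(218 + 208)*h = (218 + 208)*(-154) = 426*(-154) = -65604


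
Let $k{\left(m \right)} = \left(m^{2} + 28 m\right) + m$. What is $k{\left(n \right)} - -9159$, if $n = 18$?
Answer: $10005$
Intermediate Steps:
$k{\left(m \right)} = m^{2} + 29 m$
$k{\left(n \right)} - -9159 = 18 \left(29 + 18\right) - -9159 = 18 \cdot 47 + \left(-11896 + 21055\right) = 846 + 9159 = 10005$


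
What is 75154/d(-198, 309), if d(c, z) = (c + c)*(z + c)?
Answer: -37577/21978 ≈ -1.7098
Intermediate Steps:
d(c, z) = 2*c*(c + z) (d(c, z) = (2*c)*(c + z) = 2*c*(c + z))
75154/d(-198, 309) = 75154/((2*(-198)*(-198 + 309))) = 75154/((2*(-198)*111)) = 75154/(-43956) = 75154*(-1/43956) = -37577/21978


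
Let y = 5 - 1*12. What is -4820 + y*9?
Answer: -4883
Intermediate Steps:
y = -7 (y = 5 - 12 = -7)
-4820 + y*9 = -4820 - 7*9 = -4820 - 63 = -4883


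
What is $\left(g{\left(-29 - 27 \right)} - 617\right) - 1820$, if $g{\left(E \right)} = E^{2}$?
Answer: $699$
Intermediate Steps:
$\left(g{\left(-29 - 27 \right)} - 617\right) - 1820 = \left(\left(-29 - 27\right)^{2} - 617\right) - 1820 = \left(\left(-56\right)^{2} - 617\right) - 1820 = \left(3136 - 617\right) - 1820 = 2519 - 1820 = 699$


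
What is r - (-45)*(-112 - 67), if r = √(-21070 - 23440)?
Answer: -8055 + I*√44510 ≈ -8055.0 + 210.97*I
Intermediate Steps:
r = I*√44510 (r = √(-44510) = I*√44510 ≈ 210.97*I)
r - (-45)*(-112 - 67) = I*√44510 - (-45)*(-112 - 67) = I*√44510 - (-45)*(-179) = I*√44510 - 1*8055 = I*√44510 - 8055 = -8055 + I*√44510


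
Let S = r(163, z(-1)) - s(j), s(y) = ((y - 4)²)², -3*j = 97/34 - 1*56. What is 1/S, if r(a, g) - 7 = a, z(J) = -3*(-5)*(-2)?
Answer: -108243216/3812234407681 ≈ -2.8394e-5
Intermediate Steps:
z(J) = -30 (z(J) = 15*(-2) = -30)
r(a, g) = 7 + a
j = 1807/102 (j = -(97/34 - 1*56)/3 = -(97*(1/34) - 56)/3 = -(97/34 - 56)/3 = -⅓*(-1807/34) = 1807/102 ≈ 17.716)
s(y) = (-4 + y)⁴ (s(y) = ((-4 + y)²)² = (-4 + y)⁴)
S = -3812234407681/108243216 (S = (7 + 163) - (-4 + 1807/102)⁴ = 170 - (1399/102)⁴ = 170 - 1*3830635754401/108243216 = 170 - 3830635754401/108243216 = -3812234407681/108243216 ≈ -35219.)
1/S = 1/(-3812234407681/108243216) = -108243216/3812234407681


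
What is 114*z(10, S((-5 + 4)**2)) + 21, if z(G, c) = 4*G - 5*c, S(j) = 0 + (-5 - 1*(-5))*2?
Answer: 4581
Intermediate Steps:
S(j) = 0 (S(j) = 0 + (-5 + 5)*2 = 0 + 0*2 = 0 + 0 = 0)
z(G, c) = -5*c + 4*G
114*z(10, S((-5 + 4)**2)) + 21 = 114*(-5*0 + 4*10) + 21 = 114*(0 + 40) + 21 = 114*40 + 21 = 4560 + 21 = 4581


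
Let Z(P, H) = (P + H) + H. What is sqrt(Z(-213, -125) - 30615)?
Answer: I*sqrt(31078) ≈ 176.29*I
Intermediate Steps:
Z(P, H) = P + 2*H (Z(P, H) = (H + P) + H = P + 2*H)
sqrt(Z(-213, -125) - 30615) = sqrt((-213 + 2*(-125)) - 30615) = sqrt((-213 - 250) - 30615) = sqrt(-463 - 30615) = sqrt(-31078) = I*sqrt(31078)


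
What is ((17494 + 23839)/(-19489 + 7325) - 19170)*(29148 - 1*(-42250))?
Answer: -8325906878887/6082 ≈ -1.3689e+9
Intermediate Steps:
((17494 + 23839)/(-19489 + 7325) - 19170)*(29148 - 1*(-42250)) = (41333/(-12164) - 19170)*(29148 + 42250) = (41333*(-1/12164) - 19170)*71398 = (-41333/12164 - 19170)*71398 = -233225213/12164*71398 = -8325906878887/6082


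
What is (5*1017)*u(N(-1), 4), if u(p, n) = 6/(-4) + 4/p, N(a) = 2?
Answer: 5085/2 ≈ 2542.5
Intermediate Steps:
u(p, n) = -3/2 + 4/p (u(p, n) = 6*(-¼) + 4/p = -3/2 + 4/p)
(5*1017)*u(N(-1), 4) = (5*1017)*(-3/2 + 4/2) = 5085*(-3/2 + 4*(½)) = 5085*(-3/2 + 2) = 5085*(½) = 5085/2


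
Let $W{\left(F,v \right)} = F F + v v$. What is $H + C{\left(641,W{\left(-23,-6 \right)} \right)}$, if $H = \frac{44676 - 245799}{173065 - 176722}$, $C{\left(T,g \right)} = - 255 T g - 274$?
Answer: $- \frac{112577446390}{1219} \approx -9.2352 \cdot 10^{7}$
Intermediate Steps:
$W{\left(F,v \right)} = F^{2} + v^{2}$
$C{\left(T,g \right)} = -274 - 255 T g$ ($C{\left(T,g \right)} = - 255 T g - 274 = -274 - 255 T g$)
$H = \frac{67041}{1219}$ ($H = - \frac{201123}{-3657} = \left(-201123\right) \left(- \frac{1}{3657}\right) = \frac{67041}{1219} \approx 54.997$)
$H + C{\left(641,W{\left(-23,-6 \right)} \right)} = \frac{67041}{1219} - \left(274 + 163455 \left(\left(-23\right)^{2} + \left(-6\right)^{2}\right)\right) = \frac{67041}{1219} - \left(274 + 163455 \left(529 + 36\right)\right) = \frac{67041}{1219} - \left(274 + 163455 \cdot 565\right) = \frac{67041}{1219} - 92352349 = - \frac{112577446390}{1219}$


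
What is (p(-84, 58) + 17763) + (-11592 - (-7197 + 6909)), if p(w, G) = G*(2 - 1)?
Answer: 6517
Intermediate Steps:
p(w, G) = G (p(w, G) = G*1 = G)
(p(-84, 58) + 17763) + (-11592 - (-7197 + 6909)) = (58 + 17763) + (-11592 - (-7197 + 6909)) = 17821 + (-11592 - 1*(-288)) = 17821 + (-11592 + 288) = 17821 - 11304 = 6517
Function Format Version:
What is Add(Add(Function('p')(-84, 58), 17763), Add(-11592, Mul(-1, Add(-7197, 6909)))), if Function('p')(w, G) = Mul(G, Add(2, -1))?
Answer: 6517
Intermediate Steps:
Function('p')(w, G) = G (Function('p')(w, G) = Mul(G, 1) = G)
Add(Add(Function('p')(-84, 58), 17763), Add(-11592, Mul(-1, Add(-7197, 6909)))) = Add(Add(58, 17763), Add(-11592, Mul(-1, Add(-7197, 6909)))) = Add(17821, Add(-11592, Mul(-1, -288))) = Add(17821, Add(-11592, 288)) = Add(17821, -11304) = 6517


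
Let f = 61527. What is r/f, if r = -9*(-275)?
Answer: 825/20509 ≈ 0.040226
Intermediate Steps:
r = 2475
r/f = 2475/61527 = 2475*(1/61527) = 825/20509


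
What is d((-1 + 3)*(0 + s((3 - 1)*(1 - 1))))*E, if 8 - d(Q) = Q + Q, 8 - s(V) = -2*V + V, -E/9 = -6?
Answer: -1296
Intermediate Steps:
E = 54 (E = -9*(-6) = 54)
s(V) = 8 + V (s(V) = 8 - (-2*V + V) = 8 - (-1)*V = 8 + V)
d(Q) = 8 - 2*Q (d(Q) = 8 - (Q + Q) = 8 - 2*Q)
d((-1 + 3)*(0 + s((3 - 1)*(1 - 1))))*E = (8 - 2*(-1 + 3)*(0 + (8 + (3 - 1)*(1 - 1))))*54 = (8 - 4*(0 + (8 + 2*0)))*54 = (8 - 4*(0 + (8 + 0)))*54 = (8 - 4*(0 + 8))*54 = (8 - 4*8)*54 = (8 - 2*16)*54 = (8 - 32)*54 = -24*54 = -1296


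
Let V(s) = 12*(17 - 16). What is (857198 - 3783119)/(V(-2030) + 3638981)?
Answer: -2925921/3638993 ≈ -0.80405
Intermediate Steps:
V(s) = 12 (V(s) = 12*1 = 12)
(857198 - 3783119)/(V(-2030) + 3638981) = (857198 - 3783119)/(12 + 3638981) = -2925921/3638993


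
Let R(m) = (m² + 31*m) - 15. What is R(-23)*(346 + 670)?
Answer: -202184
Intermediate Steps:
R(m) = -15 + m² + 31*m
R(-23)*(346 + 670) = (-15 + (-23)² + 31*(-23))*(346 + 670) = (-15 + 529 - 713)*1016 = -199*1016 = -202184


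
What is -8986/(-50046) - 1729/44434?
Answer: 12029015/85528614 ≈ 0.14064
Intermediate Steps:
-8986/(-50046) - 1729/44434 = -8986*(-1/50046) - 1729*1/44434 = 4493/25023 - 133/3418 = 12029015/85528614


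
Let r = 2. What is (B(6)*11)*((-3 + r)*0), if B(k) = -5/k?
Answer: 0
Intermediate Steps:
(B(6)*11)*((-3 + r)*0) = (-5/6*11)*((-3 + 2)*0) = (-5*1/6*11)*(-1*0) = -5/6*11*0 = -55/6*0 = 0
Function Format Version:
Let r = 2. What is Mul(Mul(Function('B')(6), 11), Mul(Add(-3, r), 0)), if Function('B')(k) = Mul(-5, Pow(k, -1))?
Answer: 0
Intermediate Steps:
Mul(Mul(Function('B')(6), 11), Mul(Add(-3, r), 0)) = Mul(Mul(Mul(-5, Pow(6, -1)), 11), Mul(Add(-3, 2), 0)) = Mul(Mul(Mul(-5, Rational(1, 6)), 11), Mul(-1, 0)) = Mul(Mul(Rational(-5, 6), 11), 0) = Mul(Rational(-55, 6), 0) = 0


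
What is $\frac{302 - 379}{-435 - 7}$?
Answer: $\frac{77}{442} \approx 0.17421$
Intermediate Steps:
$\frac{302 - 379}{-435 - 7} = - \frac{77}{-435 - 7} = - \frac{77}{-442} = \left(-77\right) \left(- \frac{1}{442}\right) = \frac{77}{442}$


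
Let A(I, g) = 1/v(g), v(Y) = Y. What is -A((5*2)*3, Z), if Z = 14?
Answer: -1/14 ≈ -0.071429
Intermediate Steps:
A(I, g) = 1/g
-A((5*2)*3, Z) = -1/14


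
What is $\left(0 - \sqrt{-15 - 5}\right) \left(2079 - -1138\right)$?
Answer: $- 6434 i \sqrt{5} \approx - 14387.0 i$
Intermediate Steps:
$\left(0 - \sqrt{-15 - 5}\right) \left(2079 - -1138\right) = \left(0 - \sqrt{-20}\right) \left(2079 + 1138\right) = \left(0 - 2 i \sqrt{5}\right) 3217 = - 2 i \sqrt{5} \cdot 3217 = - 6434 i \sqrt{5}$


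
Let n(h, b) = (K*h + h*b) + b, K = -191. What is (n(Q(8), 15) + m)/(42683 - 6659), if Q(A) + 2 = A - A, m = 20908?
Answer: 21275/36024 ≈ 0.59058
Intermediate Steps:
Q(A) = -2 (Q(A) = -2 + (A - A) = -2 + 0 = -2)
n(h, b) = b - 191*h + b*h (n(h, b) = (-191*h + h*b) + b = (-191*h + b*h) + b = b - 191*h + b*h)
(n(Q(8), 15) + m)/(42683 - 6659) = ((15 - 191*(-2) + 15*(-2)) + 20908)/(42683 - 6659) = ((15 + 382 - 30) + 20908)/36024 = (367 + 20908)*(1/36024) = 21275*(1/36024) = 21275/36024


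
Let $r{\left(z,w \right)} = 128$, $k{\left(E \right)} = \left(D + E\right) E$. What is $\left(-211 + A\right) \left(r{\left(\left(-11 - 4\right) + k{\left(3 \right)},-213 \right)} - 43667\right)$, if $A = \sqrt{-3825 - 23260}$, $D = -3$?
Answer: $9186729 - 43539 i \sqrt{27085} \approx 9.1867 \cdot 10^{6} - 7.1654 \cdot 10^{6} i$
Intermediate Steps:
$k{\left(E \right)} = E \left(-3 + E\right)$ ($k{\left(E \right)} = \left(-3 + E\right) E = E \left(-3 + E\right)$)
$A = i \sqrt{27085}$ ($A = \sqrt{-27085} = i \sqrt{27085} \approx 164.58 i$)
$\left(-211 + A\right) \left(r{\left(\left(-11 - 4\right) + k{\left(3 \right)},-213 \right)} - 43667\right) = \left(-211 + i \sqrt{27085}\right) \left(128 - 43667\right) = \left(-211 + i \sqrt{27085}\right) \left(-43539\right) = 9186729 - 43539 i \sqrt{27085}$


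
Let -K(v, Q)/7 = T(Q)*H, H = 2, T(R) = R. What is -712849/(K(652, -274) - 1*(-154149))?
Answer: -712849/157985 ≈ -4.5121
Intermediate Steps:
K(v, Q) = -14*Q (K(v, Q) = -7*Q*2 = -14*Q)
-712849/(K(652, -274) - 1*(-154149)) = -712849/(-14*(-274) - 1*(-154149)) = -712849/(3836 + 154149) = -712849/157985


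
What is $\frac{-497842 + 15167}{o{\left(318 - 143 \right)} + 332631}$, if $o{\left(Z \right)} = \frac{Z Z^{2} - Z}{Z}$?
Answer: $- \frac{96535}{72651} \approx -1.3288$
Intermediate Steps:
$o{\left(Z \right)} = \frac{Z^{3} - Z}{Z}$
$\frac{-497842 + 15167}{o{\left(318 - 143 \right)} + 332631} = \frac{-497842 + 15167}{\left(-1 + \left(318 - 143\right)^{2}\right) + 332631} = - \frac{482675}{\left(-1 + \left(318 - 143\right)^{2}\right) + 332631} = - \frac{482675}{\left(-1 + 175^{2}\right) + 332631} = - \frac{482675}{\left(-1 + 30625\right) + 332631} = - \frac{482675}{30624 + 332631} = - \frac{482675}{363255} = \left(-482675\right) \frac{1}{363255} = - \frac{96535}{72651}$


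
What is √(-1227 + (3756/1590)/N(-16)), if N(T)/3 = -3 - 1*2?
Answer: I*√775594209/795 ≈ 35.031*I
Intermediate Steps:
N(T) = -15 (N(T) = 3*(-3 - 1*2) = 3*(-3 - 2) = 3*(-5) = -15)
√(-1227 + (3756/1590)/N(-16)) = √(-1227 + (3756/1590)/(-15)) = √(-1227 + (3756*(1/1590))*(-1/15)) = √(-1227 + (626/265)*(-1/15)) = √(-1227 - 626/3975) = √(-4877951/3975) = I*√775594209/795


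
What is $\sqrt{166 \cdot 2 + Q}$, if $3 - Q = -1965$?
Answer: $10 \sqrt{23} \approx 47.958$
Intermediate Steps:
$Q = 1968$ ($Q = 3 - -1965 = 3 + 1965 = 1968$)
$\sqrt{166 \cdot 2 + Q} = \sqrt{166 \cdot 2 + 1968} = \sqrt{332 + 1968} = \sqrt{2300} = 10 \sqrt{23}$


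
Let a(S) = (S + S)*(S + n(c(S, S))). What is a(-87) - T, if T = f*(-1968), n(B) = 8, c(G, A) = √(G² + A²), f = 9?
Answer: 31458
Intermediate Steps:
c(G, A) = √(A² + G²)
T = -17712 (T = 9*(-1968) = -17712)
a(S) = 2*S*(8 + S) (a(S) = (S + S)*(S + 8) = (2*S)*(8 + S) = 2*S*(8 + S))
a(-87) - T = 2*(-87)*(8 - 87) - 1*(-17712) = 2*(-87)*(-79) + 17712 = 13746 + 17712 = 31458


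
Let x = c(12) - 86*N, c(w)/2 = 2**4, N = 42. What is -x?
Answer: 3580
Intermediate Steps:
c(w) = 32 (c(w) = 2*2**4 = 2*16 = 32)
x = -3580 (x = 32 - 86*42 = 32 - 3612 = -3580)
-x = -1*(-3580) = 3580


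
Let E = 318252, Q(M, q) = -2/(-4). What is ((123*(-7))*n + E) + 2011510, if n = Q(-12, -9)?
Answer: 4658663/2 ≈ 2.3293e+6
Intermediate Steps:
Q(M, q) = 1/2 (Q(M, q) = -2*(-1/4) = 1/2)
n = 1/2 ≈ 0.50000
((123*(-7))*n + E) + 2011510 = ((123*(-7))*(1/2) + 318252) + 2011510 = (-861*1/2 + 318252) + 2011510 = (-861/2 + 318252) + 2011510 = 635643/2 + 2011510 = 4658663/2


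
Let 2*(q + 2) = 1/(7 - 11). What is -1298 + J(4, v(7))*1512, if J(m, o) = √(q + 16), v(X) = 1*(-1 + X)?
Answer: -1298 + 378*√222 ≈ 4334.1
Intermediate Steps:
q = -17/8 (q = -2 + 1/(2*(7 - 11)) = -2 + (½)/(-4) = -2 + (½)*(-¼) = -2 - ⅛ = -17/8 ≈ -2.1250)
v(X) = -1 + X
J(m, o) = √222/4 (J(m, o) = √(-17/8 + 16) = √(111/8) = √222/4)
-1298 + J(4, v(7))*1512 = -1298 + (√222/4)*1512 = -1298 + 378*√222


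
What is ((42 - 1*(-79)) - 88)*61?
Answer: 2013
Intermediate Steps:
((42 - 1*(-79)) - 88)*61 = ((42 + 79) - 88)*61 = (121 - 88)*61 = 33*61 = 2013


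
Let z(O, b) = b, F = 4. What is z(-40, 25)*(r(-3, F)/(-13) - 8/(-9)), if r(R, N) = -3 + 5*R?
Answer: 6650/117 ≈ 56.838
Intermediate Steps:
z(-40, 25)*(r(-3, F)/(-13) - 8/(-9)) = 25*((-3 + 5*(-3))/(-13) - 8/(-9)) = 25*((-3 - 15)*(-1/13) - 8*(-⅑)) = 25*(-18*(-1/13) + 8/9) = 25*(18/13 + 8/9) = 25*(266/117) = 6650/117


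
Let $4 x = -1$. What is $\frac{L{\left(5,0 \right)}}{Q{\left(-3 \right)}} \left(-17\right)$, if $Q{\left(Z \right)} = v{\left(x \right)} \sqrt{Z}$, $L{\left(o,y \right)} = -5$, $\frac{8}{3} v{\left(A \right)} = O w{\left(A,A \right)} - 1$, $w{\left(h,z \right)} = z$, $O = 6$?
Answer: $\frac{272 i \sqrt{3}}{9} \approx 52.346 i$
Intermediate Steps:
$x = - \frac{1}{4}$ ($x = \frac{1}{4} \left(-1\right) = - \frac{1}{4} \approx -0.25$)
$v{\left(A \right)} = - \frac{3}{8} + \frac{9 A}{4}$ ($v{\left(A \right)} = \frac{3 \left(6 A - 1\right)}{8} = \frac{3 \left(-1 + 6 A\right)}{8} = - \frac{3}{8} + \frac{9 A}{4}$)
$Q{\left(Z \right)} = - \frac{15 \sqrt{Z}}{16}$ ($Q{\left(Z \right)} = \left(- \frac{3}{8} + \frac{9}{4} \left(- \frac{1}{4}\right)\right) \sqrt{Z} = \left(- \frac{3}{8} - \frac{9}{16}\right) \sqrt{Z} = - \frac{15 \sqrt{Z}}{16}$)
$\frac{L{\left(5,0 \right)}}{Q{\left(-3 \right)}} \left(-17\right) = - \frac{5}{\left(- \frac{15}{16}\right) \sqrt{-3}} \left(-17\right) = - \frac{5}{\left(- \frac{15}{16}\right) i \sqrt{3}} \left(-17\right) = - 5 \frac{16 i \sqrt{3}}{45} \left(-17\right) = - \frac{16 i \sqrt{3}}{9} \left(-17\right) = \frac{272 i \sqrt{3}}{9}$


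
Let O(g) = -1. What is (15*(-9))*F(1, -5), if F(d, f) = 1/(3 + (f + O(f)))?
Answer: 45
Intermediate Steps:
F(d, f) = 1/(2 + f) (F(d, f) = 1/(3 + (f - 1)) = 1/(3 + (-1 + f)) = 1/(2 + f))
(15*(-9))*F(1, -5) = (15*(-9))/(2 - 5) = -135/(-3) = -135*(-⅓) = 45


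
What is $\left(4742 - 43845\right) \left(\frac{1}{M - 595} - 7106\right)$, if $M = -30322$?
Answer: $\frac{8590780625909}{30917} \approx 2.7787 \cdot 10^{8}$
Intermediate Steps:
$\left(4742 - 43845\right) \left(\frac{1}{M - 595} - 7106\right) = \left(4742 - 43845\right) \left(\frac{1}{-30322 - 595} - 7106\right) = - 39103 \left(\frac{1}{-30917} - 7106\right) = - 39103 \left(- \frac{1}{30917} - 7106\right) = \left(-39103\right) \left(- \frac{219696203}{30917}\right) = \frac{8590780625909}{30917}$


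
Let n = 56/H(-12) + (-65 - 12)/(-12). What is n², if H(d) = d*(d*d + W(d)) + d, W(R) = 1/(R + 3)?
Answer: 9746884/239121 ≈ 40.761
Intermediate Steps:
W(R) = 1/(3 + R)
H(d) = d + d*(d² + 1/(3 + d)) (H(d) = d*(d*d + 1/(3 + d)) + d = d*(d² + 1/(3 + d)) + d = d + d*(d² + 1/(3 + d)))
n = 3122/489 (n = 56/((-12*(1 + (1 + (-12)²)*(3 - 12))/(3 - 12))) + (-65 - 12)/(-12) = 56/((-12*(1 + (1 + 144)*(-9))/(-9))) - 77*(-1/12) = 56/((-12*(-⅑)*(1 + 145*(-9)))) + 77/12 = 56/((-12*(-⅑)*(1 - 1305))) + 77/12 = 56/((-12*(-⅑)*(-1304))) + 77/12 = 56/(-5216/3) + 77/12 = 56*(-3/5216) + 77/12 = -21/652 + 77/12 = 3122/489 ≈ 6.3845)
n² = (3122/489)² = 9746884/239121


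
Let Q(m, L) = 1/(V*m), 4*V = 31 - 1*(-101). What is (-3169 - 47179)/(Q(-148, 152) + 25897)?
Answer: -245899632/126480947 ≈ -1.9442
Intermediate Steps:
V = 33 (V = (31 - 1*(-101))/4 = (31 + 101)/4 = (1/4)*132 = 33)
Q(m, L) = 1/(33*m)
(-3169 - 47179)/(Q(-148, 152) + 25897) = (-3169 - 47179)/((1/33)/(-148) + 25897) = -50348/((1/33)*(-1/148) + 25897) = -50348/(-1/4884 + 25897) = -50348/126480947/4884 = -50348*4884/126480947 = -245899632/126480947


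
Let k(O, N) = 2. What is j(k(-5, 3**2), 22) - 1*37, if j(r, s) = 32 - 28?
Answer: -33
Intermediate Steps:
j(r, s) = 4
j(k(-5, 3**2), 22) - 1*37 = 4 - 1*37 = 4 - 37 = -33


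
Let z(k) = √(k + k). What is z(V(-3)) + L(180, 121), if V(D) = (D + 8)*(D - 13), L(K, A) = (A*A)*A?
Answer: 1771561 + 4*I*√10 ≈ 1.7716e+6 + 12.649*I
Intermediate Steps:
L(K, A) = A³ (L(K, A) = A²*A = A³)
V(D) = (-13 + D)*(8 + D) (V(D) = (8 + D)*(-13 + D) = (-13 + D)*(8 + D))
z(k) = √2*√k (z(k) = √(2*k) = √2*√k)
z(V(-3)) + L(180, 121) = √2*√(-104 + (-3)² - 5*(-3)) + 121³ = √2*√(-104 + 9 + 15) + 1771561 = √2*√(-80) + 1771561 = √2*(4*I*√5) + 1771561 = 4*I*√10 + 1771561 = 1771561 + 4*I*√10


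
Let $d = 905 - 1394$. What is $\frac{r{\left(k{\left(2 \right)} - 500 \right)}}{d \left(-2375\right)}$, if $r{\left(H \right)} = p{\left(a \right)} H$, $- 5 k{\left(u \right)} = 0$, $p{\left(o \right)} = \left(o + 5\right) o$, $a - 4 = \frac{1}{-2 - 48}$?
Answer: $- \frac{89351}{5806875} \approx -0.015387$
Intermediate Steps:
$a = \frac{199}{50}$ ($a = 4 + \frac{1}{-2 - 48} = 4 + \frac{1}{-50} = 4 - \frac{1}{50} = \frac{199}{50} \approx 3.98$)
$p{\left(o \right)} = o \left(5 + o\right)$ ($p{\left(o \right)} = \left(5 + o\right) o = o \left(5 + o\right)$)
$k{\left(u \right)} = 0$ ($k{\left(u \right)} = \left(- \frac{1}{5}\right) 0 = 0$)
$d = -489$ ($d = 905 - 1394 = -489$)
$r{\left(H \right)} = \frac{89351 H}{2500}$ ($r{\left(H \right)} = \frac{199 \left(5 + \frac{199}{50}\right)}{50} H = \frac{199}{50} \cdot \frac{449}{50} H = \frac{89351 H}{2500}$)
$\frac{r{\left(k{\left(2 \right)} - 500 \right)}}{d \left(-2375\right)} = \frac{\frac{89351}{2500} \left(0 - 500\right)}{\left(-489\right) \left(-2375\right)} = \frac{\frac{89351}{2500} \left(0 - 500\right)}{1161375} = \frac{89351}{2500} \left(-500\right) \frac{1}{1161375} = \left(- \frac{89351}{5}\right) \frac{1}{1161375} = - \frac{89351}{5806875}$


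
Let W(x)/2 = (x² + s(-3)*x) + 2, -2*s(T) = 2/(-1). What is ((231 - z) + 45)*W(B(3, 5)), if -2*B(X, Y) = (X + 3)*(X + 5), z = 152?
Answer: 137392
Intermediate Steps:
s(T) = 1 (s(T) = -1/(-1) = -(-1) = -½*(-2) = 1)
B(X, Y) = -(3 + X)*(5 + X)/2 (B(X, Y) = -(X + 3)*(X + 5)/2 = -(3 + X)*(5 + X)/2)
W(x) = 4 + 2*x + 2*x² (W(x) = 2*((x² + 1*x) + 2) = 2*((x² + x) + 2) = 2*((x + x²) + 2) = 2*(2 + x + x²) = 4 + 2*x + 2*x²)
((231 - z) + 45)*W(B(3, 5)) = ((231 - 1*152) + 45)*(4 + 2*(-15/2 - 4*3 - ½*3²) + 2*(-15/2 - 4*3 - ½*3²)²) = ((231 - 152) + 45)*(4 + 2*(-15/2 - 12 - ½*9) + 2*(-15/2 - 12 - ½*9)²) = (79 + 45)*(4 + 2*(-15/2 - 12 - 9/2) + 2*(-15/2 - 12 - 9/2)²) = 124*(4 + 2*(-24) + 2*(-24)²) = 124*(4 - 48 + 2*576) = 124*(4 - 48 + 1152) = 124*1108 = 137392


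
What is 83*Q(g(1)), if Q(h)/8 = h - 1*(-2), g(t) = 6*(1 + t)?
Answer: 9296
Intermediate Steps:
g(t) = 6 + 6*t
Q(h) = 16 + 8*h (Q(h) = 8*(h - 1*(-2)) = 8*(h + 2) = 8*(2 + h) = 16 + 8*h)
83*Q(g(1)) = 83*(16 + 8*(6 + 6*1)) = 83*(16 + 8*(6 + 6)) = 83*(16 + 8*12) = 83*(16 + 96) = 83*112 = 9296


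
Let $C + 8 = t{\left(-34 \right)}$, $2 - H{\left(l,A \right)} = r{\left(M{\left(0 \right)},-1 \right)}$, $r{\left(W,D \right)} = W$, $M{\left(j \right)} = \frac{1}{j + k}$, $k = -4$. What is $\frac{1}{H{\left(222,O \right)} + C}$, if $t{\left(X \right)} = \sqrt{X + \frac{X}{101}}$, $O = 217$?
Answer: $- \frac{9292}{108917} - \frac{544 i \sqrt{303}}{108917} \approx -0.085313 - 0.086941 i$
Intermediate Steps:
$M{\left(j \right)} = \frac{1}{-4 + j}$ ($M{\left(j \right)} = \frac{1}{j - 4} = \frac{1}{-4 + j}$)
$t{\left(X \right)} = \frac{\sqrt{10302} \sqrt{X}}{101}$ ($t{\left(X \right)} = \sqrt{X + X \frac{1}{101}} = \sqrt{X + \frac{X}{101}} = \sqrt{\frac{102 X}{101}} = \frac{\sqrt{10302} \sqrt{X}}{101}$)
$H{\left(l,A \right)} = \frac{9}{4}$ ($H{\left(l,A \right)} = 2 - \frac{1}{-4 + 0} = 2 - \frac{1}{-4} = 2 - - \frac{1}{4} = 2 + \frac{1}{4} = \frac{9}{4}$)
$C = -8 + \frac{34 i \sqrt{303}}{101}$ ($C = -8 + \frac{\sqrt{10302} \sqrt{-34}}{101} = -8 + \frac{\sqrt{10302} i \sqrt{34}}{101} = -8 + \frac{34 i \sqrt{303}}{101} \approx -8.0 + 5.8597 i$)
$\frac{1}{H{\left(222,O \right)} + C} = \frac{1}{\frac{9}{4} - \left(8 - \frac{34 i \sqrt{303}}{101}\right)} = \frac{1}{- \frac{23}{4} + \frac{34 i \sqrt{303}}{101}}$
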